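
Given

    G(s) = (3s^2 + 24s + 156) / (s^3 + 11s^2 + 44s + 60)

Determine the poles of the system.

The poles are the roots of the denominator s^3 + 11s^2 + 44s + 60 = 0.
Trying s = -3: the polynomial evaluates to 0, so (s + 3) is a factor.
Dividing out leaves s^2 + 8s + 20 = 0.
The quadratic formula then gives s = -4 ± 2j.

s = -4 ± 2j, -3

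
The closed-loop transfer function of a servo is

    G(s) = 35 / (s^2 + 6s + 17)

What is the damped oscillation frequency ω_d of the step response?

ω_d ≈ 2.828 rad/s

Comparing s^2 + 6s + 17 to s^2 + 2ζωₙs + ωₙ²: ωₙ = √17 ≈ 4.123 rad/s and ζ = 6/(2·√17) ≈ 0.7276.
ζωₙ = 6/2 = 3, so ω_d = ωₙ√(1−ζ²) = √(ωₙ² − (ζωₙ)²) = √(17 − 3²) = √8 ≈ 2.828 rad/s.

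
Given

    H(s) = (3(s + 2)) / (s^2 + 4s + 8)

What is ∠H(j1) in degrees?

∠H(j1) ≈ -3.180°

At s = j1: numerator = 6 + j3, denominator = 7 + j4.
∠H = ∠num − ∠den = 26.565° − (29.745°) = -3.180°.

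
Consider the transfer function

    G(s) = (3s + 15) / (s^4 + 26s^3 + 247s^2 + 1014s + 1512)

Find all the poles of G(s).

s = -7, -4, -6, -9

The poles are the roots of the denominator s^4 + 26s^3 + 247s^2 + 1014s + 1512 = 0.
Trying s = -7: the polynomial evaluates to 0, so (s + 7) is a factor.
Dividing out leaves s^3 + 19s^2 + 114s + 216 = 0.
This factors further as (s + 4)(s + 6)(s + 9) = 0.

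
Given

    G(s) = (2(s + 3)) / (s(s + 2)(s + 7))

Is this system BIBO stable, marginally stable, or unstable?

marginally stable

The poles can be read from the denominator factors: s = 0, -2, -7.
Since the simple pole(s) at s = 0 lie on the jω-axis with none in the right half-plane, the system is marginally stable.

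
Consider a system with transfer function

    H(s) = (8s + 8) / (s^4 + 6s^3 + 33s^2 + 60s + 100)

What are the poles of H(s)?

s = -1 ± 2j, -2 ± 4j

The poles are the roots of the denominator s^4 + 6s^3 + 33s^2 + 60s + 100 = 0.
No real roots exist; factor into two real quadratics: (s^2 + 2s + 5)(s^2 + 4s + 20) = 0.
Each quadratic gives a conjugate pair via the quadratic formula.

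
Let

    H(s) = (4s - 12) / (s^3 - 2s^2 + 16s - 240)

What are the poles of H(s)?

s = -2 + 6j, -2 - 6j, 6

The poles are the roots of the denominator s^3 - 2s^2 + 16s - 240 = 0.
Trying s = 6: the polynomial evaluates to 0, so (s - 6) is a factor.
Dividing out leaves s^2 + 4s + 40 = 0.
The quadratic formula then gives s = -2 ± 6j.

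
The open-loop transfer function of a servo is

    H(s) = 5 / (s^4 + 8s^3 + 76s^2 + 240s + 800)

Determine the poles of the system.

s = -2 + 4j, -2 - 4j, -2 + 6j, -2 - 6j

The poles are the roots of the denominator s^4 + 8s^3 + 76s^2 + 240s + 800 = 0.
No real roots exist; factor into two real quadratics: (s^2 + 4s + 20)(s^2 + 4s + 40) = 0.
Each quadratic gives a conjugate pair via the quadratic formula.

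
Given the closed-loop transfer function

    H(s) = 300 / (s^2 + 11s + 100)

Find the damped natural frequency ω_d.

ω_d ≈ 8.352 rad/s

Comparing s^2 + 11s + 100 to s^2 + 2ζωₙs + ωₙ²: ωₙ = 10 rad/s and ζ = 11/(2·10) = 0.55.
ζωₙ = 11/2 = 5.5, so ω_d = ωₙ√(1−ζ²) = √(ωₙ² − (ζωₙ)²) = √(100 − 5.5²) = √69.75 ≈ 8.352 rad/s.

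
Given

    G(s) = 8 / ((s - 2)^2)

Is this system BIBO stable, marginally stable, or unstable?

The poles can be read from the denominator factors: s = 2, 2.
Since the pole(s) at s = 2, 2 lie in the right half-plane, the system is unstable.

unstable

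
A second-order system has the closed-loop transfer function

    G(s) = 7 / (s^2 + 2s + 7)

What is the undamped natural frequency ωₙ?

Compare the denominator to the standard form s^2 + 2ζωₙs + ωₙ².
ωₙ² = 7, so ωₙ = √7 ≈ 2.646 rad/s.

ωₙ ≈ 2.646 rad/s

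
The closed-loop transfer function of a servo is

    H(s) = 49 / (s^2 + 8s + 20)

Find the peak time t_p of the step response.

Comparing s^2 + 8s + 20 to s^2 + 2ζωₙs + ωₙ²: ωₙ = √20 ≈ 4.472 rad/s and ζ = 8/(2·√20) ≈ 0.8944.
ζωₙ = 8/2 = 4, so ω_d = ωₙ√(1−ζ²) = √(ωₙ² − (ζωₙ)²) = √(20 − 4²) = √4 = 2 rad/s.
t_p = π/ω_d = π/2 ≈ 1.571 s.

t_p ≈ 1.571 s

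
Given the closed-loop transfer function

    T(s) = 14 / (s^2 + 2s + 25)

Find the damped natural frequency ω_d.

Comparing s^2 + 2s + 25 to s^2 + 2ζωₙs + ωₙ²: ωₙ = 5 rad/s and ζ = 2/(2·5) = 0.2.
ζωₙ = 2/2 = 1, so ω_d = ωₙ√(1−ζ²) = √(ωₙ² − (ζωₙ)²) = √(25 − 1²) = √24 ≈ 4.899 rad/s.

ω_d ≈ 4.899 rad/s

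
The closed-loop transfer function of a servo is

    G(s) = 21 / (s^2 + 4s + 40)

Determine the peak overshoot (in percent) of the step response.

Comparing s^2 + 4s + 40 to s^2 + 2ζωₙs + ωₙ²: ωₙ = √40 ≈ 6.325 rad/s and ζ = 4/(2·√40) ≈ 0.3162.
%OS = 100·exp(−πζ/√(1−ζ²)) = 100·exp(−π·0.3162/√(1−0.3162²)) ≈ 35.1%.

%OS ≈ 35.1%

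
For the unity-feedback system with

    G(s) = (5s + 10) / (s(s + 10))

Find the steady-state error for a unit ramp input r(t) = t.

G(s) has one pole at the origin.
This is a Type 1 system. Kv = lim_{s→0} s·G(s) = 10/10 = 1.
e_ss = 1/Kv = 1/(1) = 1.

e_ss = 1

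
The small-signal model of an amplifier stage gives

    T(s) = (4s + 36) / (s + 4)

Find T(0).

Set s = 0: T(0) = (36) / (4) = 9.

T(0) = 9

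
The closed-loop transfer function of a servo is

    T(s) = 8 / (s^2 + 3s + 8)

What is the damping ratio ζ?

Compare the denominator to the standard form s^2 + 2ζωₙs + ωₙ².
ωₙ² = 8, so ωₙ = √8 ≈ 2.828 rad/s.
2ζωₙ = 3, so ζ = 3/(2·√8) ≈ 0.5303.

ζ ≈ 0.5303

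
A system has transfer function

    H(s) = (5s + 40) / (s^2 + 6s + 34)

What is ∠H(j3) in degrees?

∠H(j3) ≈ -15.20°

At s = j3: numerator = 40 + j15, denominator = 25 + j18.
∠H = ∠num − ∠den = 20.556° − (35.754°) = -15.20°.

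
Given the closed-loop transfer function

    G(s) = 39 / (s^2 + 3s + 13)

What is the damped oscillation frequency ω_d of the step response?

ω_d ≈ 3.279 rad/s

Comparing s^2 + 3s + 13 to s^2 + 2ζωₙs + ωₙ²: ωₙ = √13 ≈ 3.606 rad/s and ζ = 3/(2·√13) ≈ 0.4160.
ζωₙ = 3/2 = 1.5, so ω_d = ωₙ√(1−ζ²) = √(ωₙ² − (ζωₙ)²) = √(13 − 1.5²) = √10.75 ≈ 3.279 rad/s.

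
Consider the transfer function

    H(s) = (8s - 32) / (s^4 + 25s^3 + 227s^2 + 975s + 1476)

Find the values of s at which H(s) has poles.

s = -5 ± 4j, -12, -3

The poles are the roots of the denominator s^4 + 25s^3 + 227s^2 + 975s + 1476 = 0.
Trying s = -12: the polynomial evaluates to 0, so (s + 12) is a factor.
Dividing out leaves s^3 + 13s^2 + 71s + 123 = 0.
This factors further as (s^2 + 10s + 41)(s + 3) = 0.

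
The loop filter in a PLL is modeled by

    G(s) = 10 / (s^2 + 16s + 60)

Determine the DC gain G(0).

G(0) = 1/6 ≈ 0.1667

Set s = 0: G(0) = (10) / (60) = 1/6.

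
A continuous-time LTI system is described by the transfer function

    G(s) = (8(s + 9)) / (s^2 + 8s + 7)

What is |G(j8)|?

Substitute s = j8: numerator = 72 + j64, denominator = -57 + j64.
|G(j8)| = |72 + j64| / |-57 + j64| = 96.333 / 85.703 ≈ 1.124.

|G(j8)| ≈ 1.124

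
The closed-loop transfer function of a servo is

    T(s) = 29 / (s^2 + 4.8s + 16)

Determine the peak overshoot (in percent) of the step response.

Comparing s^2 + 4.8s + 16 to s^2 + 2ζωₙs + ωₙ²: ωₙ = 4 rad/s and ζ = 4.8/(2·4) = 0.6.
%OS = 100·exp(−πζ/√(1−ζ²)) = 100·exp(−π·0.6/√(1−0.6²)) ≈ 9.48%.

%OS ≈ 9.48%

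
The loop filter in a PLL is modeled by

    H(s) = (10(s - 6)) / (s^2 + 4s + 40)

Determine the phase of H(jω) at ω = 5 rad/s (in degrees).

At s = j5: numerator = -60 + j50, denominator = 15 + j20.
∠H = ∠num − ∠den = 140.19° − (53.130°) = 87.06°.

∠H(j5) ≈ 87.06°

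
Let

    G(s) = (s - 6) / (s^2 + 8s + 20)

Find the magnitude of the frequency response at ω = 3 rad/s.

Substitute s = j3: numerator = -6 + j3, denominator = 11 + j24.
|G(j3)| = |-6 + j3| / |11 + j24| = 6.7082 / 26.401 ≈ 0.2541.

|G(j3)| ≈ 0.2541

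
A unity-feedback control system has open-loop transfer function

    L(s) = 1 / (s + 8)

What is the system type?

Type 0

The denominator has no factor of s at the origin — no free integrator — so this is a Type 0 system.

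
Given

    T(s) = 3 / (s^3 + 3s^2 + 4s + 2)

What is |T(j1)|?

|T(j1)| ≈ 0.9487

Substitute s = j1: numerator = 3, denominator = -1 + j3.
|T(j1)| = |3| / |-1 + j3| = 3 / 3.1623 ≈ 0.9487.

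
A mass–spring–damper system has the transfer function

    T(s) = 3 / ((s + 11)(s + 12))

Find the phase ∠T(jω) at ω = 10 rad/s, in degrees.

∠T(j10) ≈ -82.08°

At s = j10: numerator = 3, denominator = 32 + j230.
∠T = ∠num − ∠den = 0° − (82.079°) = -82.08°.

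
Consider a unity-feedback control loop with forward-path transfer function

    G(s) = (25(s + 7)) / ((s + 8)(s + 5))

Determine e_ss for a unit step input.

e_ss = 0.1860

G(s) has no poles at the origin.
This is a Type 0 system. Kp = lim_{s→0} G(s) = 175/40 = 35/8.
e_ss = 1/(1 + Kp) = 1/(1 + 35/8) = 8/43 ≈ 0.1860.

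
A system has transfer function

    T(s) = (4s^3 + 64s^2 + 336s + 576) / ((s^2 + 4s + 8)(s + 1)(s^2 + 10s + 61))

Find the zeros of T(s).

Set the numerator to zero: 4s^3 + 64s^2 + 336s + 576 = 0, i.e. 4·(s^3 + 16s^2 + 84s + 144) = 0.
Factoring: (s + 4)(s + 6)^2 = 0.

s = -4, -6, -6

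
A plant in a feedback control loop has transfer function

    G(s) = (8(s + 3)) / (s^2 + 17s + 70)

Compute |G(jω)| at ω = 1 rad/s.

|G(j1)| ≈ 0.3560

Substitute s = j1: numerator = 24 + j8, denominator = 69 + j17.
|G(j1)| = |24 + j8| / |69 + j17| = 25.298 / 71.063 ≈ 0.3560.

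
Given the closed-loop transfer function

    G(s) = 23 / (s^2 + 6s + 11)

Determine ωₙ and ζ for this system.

Compare the denominator to the standard form s^2 + 2ζωₙs + ωₙ².
ωₙ² = 11, so ωₙ = √11 ≈ 3.317 rad/s.
2ζωₙ = 6, so ζ = 6/(2·√11) ≈ 0.9045.

ωₙ ≈ 3.317 rad/s, ζ ≈ 0.9045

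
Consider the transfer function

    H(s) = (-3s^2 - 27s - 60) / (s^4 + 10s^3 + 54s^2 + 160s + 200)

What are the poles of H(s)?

The poles are the roots of the denominator s^4 + 10s^3 + 54s^2 + 160s + 200 = 0.
No real roots exist; factor into two real quadratics: (s^2 + 4s + 20)(s^2 + 6s + 10) = 0.
Each quadratic gives a conjugate pair via the quadratic formula.

s = -2 + 4j, -2 - 4j, -3 + j, -3 - j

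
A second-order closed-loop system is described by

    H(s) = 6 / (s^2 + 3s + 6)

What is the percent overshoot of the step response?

Comparing s^2 + 3s + 6 to s^2 + 2ζωₙs + ωₙ²: ωₙ = √6 ≈ 2.449 rad/s and ζ = 3/(2·√6) ≈ 0.6124.
%OS = 100·exp(−πζ/√(1−ζ²)) = 100·exp(−π·0.6124/√(1−0.6124²)) ≈ 8.77%.

%OS ≈ 8.77%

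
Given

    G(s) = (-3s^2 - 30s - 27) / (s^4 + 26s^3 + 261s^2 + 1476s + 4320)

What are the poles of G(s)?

The poles are the roots of the denominator s^4 + 26s^3 + 261s^2 + 1476s + 4320 = 0.
Trying s = -12: the polynomial evaluates to 0, so (s + 12) is a factor.
Dividing out leaves s^3 + 14s^2 + 93s + 360 = 0.
This factors further as (s^2 + 6s + 45)(s + 8) = 0.

s = -3 ± 6j, -12, -8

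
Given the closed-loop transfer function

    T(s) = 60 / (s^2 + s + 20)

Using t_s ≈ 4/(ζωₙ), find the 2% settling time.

t_s ≈ 8 s

Comparing s^2 + s + 20 to s^2 + 2ζωₙs + ωₙ²: ωₙ = √20 ≈ 4.472 rad/s and ζ = 1/(2·√20) ≈ 0.1118.
ζωₙ = 1/2 = 0.5, so t_s ≈ 4/(ζωₙ) = 4/0.5 = 8 s.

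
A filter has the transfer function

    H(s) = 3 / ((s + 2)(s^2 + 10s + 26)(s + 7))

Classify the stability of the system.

stable

The poles can be read from the denominator factors: s = -2, -5 + j, -5 - j, -7.
Since all poles lie strictly in the left half-plane, the system is stable.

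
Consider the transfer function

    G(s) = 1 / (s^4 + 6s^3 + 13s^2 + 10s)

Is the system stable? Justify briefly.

The denominator s^4 + 6s^3 + 13s^2 + 10s factors as s(s^2 + 4s + 5)(s + 2), giving poles at s = 0, -2 + j, -2 - j, -2.
Since the simple pole(s) at s = 0 lie on the jω-axis with none in the right half-plane, the system is marginally stable.

marginally stable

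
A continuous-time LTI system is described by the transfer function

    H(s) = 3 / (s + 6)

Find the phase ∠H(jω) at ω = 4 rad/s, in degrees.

At s = j4: numerator = 3, denominator = 6 + j4.
∠H = ∠num − ∠den = 0° − (33.690°) = -33.69°.

∠H(j4) ≈ -33.69°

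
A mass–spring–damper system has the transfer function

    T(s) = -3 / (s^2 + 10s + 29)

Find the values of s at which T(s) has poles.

s = -5 ± 2j

The poles are the roots of the denominator s^2 + 10s + 29 = 0.
Using the quadratic formula: s = (-10 ± √(-16))/2 = -5 ± 2j.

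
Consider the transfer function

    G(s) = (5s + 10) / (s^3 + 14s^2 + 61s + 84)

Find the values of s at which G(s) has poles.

s = -3, -7, -4

The poles are the roots of the denominator s^3 + 14s^2 + 61s + 84 = 0.
Trying s = -3: the polynomial evaluates to 0, so (s + 3) is a factor.
Dividing out leaves s^2 + 11s + 28 = 0.
Factoring the quadratic: (s + 7)(s + 4) = 0.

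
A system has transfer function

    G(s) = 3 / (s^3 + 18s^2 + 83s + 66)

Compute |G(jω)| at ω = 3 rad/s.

Substitute s = j3: numerator = 3, denominator = -96 + j222.
|G(j3)| = |3| / |-96 + j222| = 3 / 241.87 ≈ 0.01240.

|G(j3)| ≈ 0.01240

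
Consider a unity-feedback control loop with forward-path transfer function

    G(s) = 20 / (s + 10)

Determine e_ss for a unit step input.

G(s) has no poles at the origin.
This is a Type 0 system. Kp = lim_{s→0} G(s) = 20/10 = 2.
e_ss = 1/(1 + Kp) = 1/(1 + 2) = 1/3 ≈ 0.3333.

e_ss = 0.3333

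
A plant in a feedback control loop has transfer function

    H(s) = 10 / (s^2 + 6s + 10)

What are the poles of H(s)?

s = -3 + j, -3 - j

The poles are the roots of the denominator s^2 + 6s + 10 = 0.
Using the quadratic formula: s = (-6 ± √(-4))/2 = -3 ± 1j.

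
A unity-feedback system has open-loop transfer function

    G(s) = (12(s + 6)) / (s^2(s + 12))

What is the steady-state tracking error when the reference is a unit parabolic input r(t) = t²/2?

e_ss = 0.1667

G(s) has 2 poles at the origin.
This is a Type 2 system. Ka = lim_{s→0} s^2·G(s) = 72/12 = 6.
e_ss = 1/Ka = 1/(6) = 1/6 ≈ 0.1667.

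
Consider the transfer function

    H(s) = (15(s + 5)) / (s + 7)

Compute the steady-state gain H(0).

At s = 0 each factor (s + a) contributes a and each (s^2 + bs + c) contributes c.
H(0) = 15·(5) / ((7)) = 75/7 = 75/7.

H(0) = 75/7 ≈ 10.71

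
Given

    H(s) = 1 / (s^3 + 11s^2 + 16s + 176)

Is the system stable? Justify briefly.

The denominator s^3 + 11s^2 + 16s + 176 factors as (s^2 + 16)(s + 11), giving poles at s = ±4j, -11.
Since the simple pole(s) at s = 4j, -4j lie on the jω-axis with none in the right half-plane, the system is marginally stable.

marginally stable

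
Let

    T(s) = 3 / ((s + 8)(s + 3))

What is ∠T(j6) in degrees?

At s = j6: numerator = 3, denominator = -12 + j66.
∠T = ∠num − ∠den = 0° − (100.30°) = -100.3°.

∠T(j6) ≈ -100.3°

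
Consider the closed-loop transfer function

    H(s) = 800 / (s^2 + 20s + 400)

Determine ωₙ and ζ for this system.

ωₙ = 20 rad/s, ζ = 0.5

Compare the denominator to the standard form s^2 + 2ζωₙs + ωₙ².
ωₙ² = 400, so ωₙ = 20 rad/s.
2ζωₙ = 20, so ζ = 20/(2·20) = 0.5.
With ζ = 0.5 the response is underdamped.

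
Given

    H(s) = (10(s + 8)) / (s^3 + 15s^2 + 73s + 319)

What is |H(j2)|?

|H(j2)| ≈ 0.2810

Substitute s = j2: numerator = 80 + j20, denominator = 259 + j138.
|H(j2)| = |80 + j20| / |259 + j138| = 82.462 / 293.47 ≈ 0.2810.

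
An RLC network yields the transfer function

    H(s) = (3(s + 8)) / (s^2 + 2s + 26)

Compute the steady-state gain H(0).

Set s = 0: H(0) = (24) / (26) = 12/13.

H(0) = 12/13 ≈ 0.9231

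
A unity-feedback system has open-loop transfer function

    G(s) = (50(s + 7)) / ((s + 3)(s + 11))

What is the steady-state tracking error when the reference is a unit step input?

e_ss = 0.08616

G(s) has no poles at the origin.
This is a Type 0 system. Kp = lim_{s→0} G(s) = 350/33.
e_ss = 1/(1 + Kp) = 1/(1 + 350/33) = 33/383 ≈ 0.08616.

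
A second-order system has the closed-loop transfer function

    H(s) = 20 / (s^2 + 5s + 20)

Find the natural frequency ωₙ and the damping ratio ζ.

Compare the denominator to the standard form s^2 + 2ζωₙs + ωₙ².
ωₙ² = 20, so ωₙ = √20 ≈ 4.472 rad/s.
2ζωₙ = 5, so ζ = 5/(2·√20) ≈ 0.5590.

ωₙ ≈ 4.472 rad/s, ζ ≈ 0.5590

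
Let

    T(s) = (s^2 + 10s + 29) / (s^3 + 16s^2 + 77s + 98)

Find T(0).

T(0) = 29/98 ≈ 0.2959

Set s = 0: T(0) = (29) / (98) = 29/98.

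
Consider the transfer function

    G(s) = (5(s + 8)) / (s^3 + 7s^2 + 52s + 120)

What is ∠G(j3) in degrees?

At s = j3: numerator = 40 + j15, denominator = 57 + j129.
∠G = ∠num − ∠den = 20.556° − (66.161°) = -45.61°.

∠G(j3) ≈ -45.61°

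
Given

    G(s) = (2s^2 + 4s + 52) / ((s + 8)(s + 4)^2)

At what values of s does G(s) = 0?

Set the numerator to zero: 2s^2 + 4s + 52 = 0, i.e. 2·(s^2 + 2s + 26) = 0.
Factoring: (s^2 + 2s + 26) = 0.

s = -1 ± 5j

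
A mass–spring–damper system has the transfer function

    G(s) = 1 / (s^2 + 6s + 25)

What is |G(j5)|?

Substitute s = j5: numerator = 1, denominator = j30.
|G(j5)| = |1| / |j30| = 1 / 30 ≈ 0.03333.

|G(j5)| ≈ 0.03333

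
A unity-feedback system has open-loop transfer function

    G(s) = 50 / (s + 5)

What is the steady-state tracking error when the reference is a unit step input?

e_ss = 0.09091

G(s) has no poles at the origin.
This is a Type 0 system. Kp = lim_{s→0} G(s) = 50/5 = 10.
e_ss = 1/(1 + Kp) = 1/(1 + 10) = 1/11 ≈ 0.09091.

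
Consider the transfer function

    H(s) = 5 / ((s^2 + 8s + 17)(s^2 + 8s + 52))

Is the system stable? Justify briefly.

The poles can be read from the denominator factors: s = -4 ± j, -4 ± 6j.
Since all poles lie strictly in the left half-plane, the system is stable.

stable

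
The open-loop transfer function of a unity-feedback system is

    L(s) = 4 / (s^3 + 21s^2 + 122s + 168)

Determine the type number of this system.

Type 0

The denominator has no factor of s at the origin — no free integrator — so this is a Type 0 system.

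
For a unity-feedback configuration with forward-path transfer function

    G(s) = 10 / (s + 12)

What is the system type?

Type 0

The denominator has no factor of s at the origin — no free integrator — so this is a Type 0 system.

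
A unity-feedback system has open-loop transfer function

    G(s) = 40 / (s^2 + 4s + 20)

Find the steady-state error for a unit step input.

e_ss = 0.3333

G(s) has no poles at the origin.
This is a Type 0 system. Kp = lim_{s→0} G(s) = 40/20 = 2.
e_ss = 1/(1 + Kp) = 1/(1 + 2) = 1/3 ≈ 0.3333.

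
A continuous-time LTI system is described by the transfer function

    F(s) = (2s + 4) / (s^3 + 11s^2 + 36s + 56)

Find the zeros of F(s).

Set the numerator to zero: 2s + 4 = 0, i.e. 2·(s + 2) = 0.
So s = -2.

s = -2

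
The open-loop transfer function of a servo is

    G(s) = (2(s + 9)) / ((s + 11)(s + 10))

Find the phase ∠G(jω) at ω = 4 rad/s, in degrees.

At s = j4: numerator = 18 + j8, denominator = 94 + j84.
∠G = ∠num − ∠den = 23.962° − (41.785°) = -17.82°.

∠G(j4) ≈ -17.82°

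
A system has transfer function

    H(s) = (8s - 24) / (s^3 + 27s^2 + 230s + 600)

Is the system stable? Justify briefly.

The denominator s^3 + 27s^2 + 230s + 600 factors as (s + 5)(s + 10)(s + 12), giving poles at s = -5, -10, -12.
Since all poles lie strictly in the left half-plane, the system is stable.

stable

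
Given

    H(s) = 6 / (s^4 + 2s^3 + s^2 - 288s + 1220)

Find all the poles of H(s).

The poles are the roots of the denominator s^4 + 2s^3 + s^2 - 288s + 1220 = 0.
No real roots exist; factor into two real quadratics: (s^2 - 8s + 20)(s^2 + 10s + 61) = 0.
Each quadratic gives a conjugate pair via the quadratic formula.

s = 4 + 2j, 4 - 2j, -5 + 6j, -5 - 6j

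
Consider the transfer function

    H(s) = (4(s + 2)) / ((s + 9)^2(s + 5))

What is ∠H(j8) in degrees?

∠H(j8) ≈ -65.30°

At s = j8: numerator = 8 + j32, denominator = -1067 + j856.
∠H = ∠num − ∠den = 75.964° − (141.26°) = -65.30°.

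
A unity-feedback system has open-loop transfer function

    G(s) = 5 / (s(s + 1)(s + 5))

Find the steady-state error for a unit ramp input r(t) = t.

e_ss = 1

G(s) has one pole at the origin.
This is a Type 1 system. Kv = lim_{s→0} s·G(s) = 5/5 = 1.
e_ss = 1/Kv = 1/(1) = 1.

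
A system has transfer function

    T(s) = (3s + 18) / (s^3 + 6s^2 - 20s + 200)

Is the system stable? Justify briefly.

The denominator s^3 + 6s^2 - 20s + 200 factors as (s + 10)(s^2 - 4s + 20), giving poles at s = -10, 2 + 4j, 2 - 4j.
Since the pole(s) at s = 2 ± 4j lie in the right half-plane, the system is unstable.

unstable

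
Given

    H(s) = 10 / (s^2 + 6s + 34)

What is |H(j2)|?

Substitute s = j2: numerator = 10, denominator = 30 + j12.
|H(j2)| = |10| / |30 + j12| = 10 / 32.311 ≈ 0.3095.

|H(j2)| ≈ 0.3095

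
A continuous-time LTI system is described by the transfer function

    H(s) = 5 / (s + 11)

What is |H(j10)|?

|H(j10)| ≈ 0.3363

Substitute s = j10: numerator = 5, denominator = 11 + j10.
|H(j10)| = |5| / |11 + j10| = 5 / 14.866 ≈ 0.3363.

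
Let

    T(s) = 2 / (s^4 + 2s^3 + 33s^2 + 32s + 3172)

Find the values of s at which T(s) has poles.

s = 4 ± 6j, -5 ± 6j

The poles are the roots of the denominator s^4 + 2s^3 + 33s^2 + 32s + 3172 = 0.
No real roots exist; factor into two real quadratics: (s^2 - 8s + 52)(s^2 + 10s + 61) = 0.
Each quadratic gives a conjugate pair via the quadratic formula.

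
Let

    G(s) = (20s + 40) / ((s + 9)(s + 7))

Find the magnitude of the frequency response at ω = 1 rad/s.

|G(j1)| ≈ 0.6984

Substitute s = j1: numerator = 40 + j20, denominator = 62 + j16.
|G(j1)| = |40 + j20| / |62 + j16| = 44.721 / 64.031 ≈ 0.6984.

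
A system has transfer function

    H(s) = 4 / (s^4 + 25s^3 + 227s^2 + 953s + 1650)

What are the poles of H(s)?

The poles are the roots of the denominator s^4 + 25s^3 + 227s^2 + 953s + 1650 = 0.
Trying s = -6: the polynomial evaluates to 0, so (s + 6) is a factor.
Dividing out leaves s^3 + 19s^2 + 113s + 275 = 0.
This factors further as (s^2 + 8s + 25)(s + 11) = 0.

s = -4 + 3j, -4 - 3j, -6, -11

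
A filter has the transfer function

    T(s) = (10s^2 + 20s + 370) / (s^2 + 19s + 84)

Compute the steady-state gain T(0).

Set s = 0: T(0) = (370) / (84) = 185/42.

T(0) = 185/42 ≈ 4.405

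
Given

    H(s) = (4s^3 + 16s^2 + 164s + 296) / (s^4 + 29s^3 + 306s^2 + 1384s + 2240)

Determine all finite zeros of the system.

Set the numerator to zero: 4s^3 + 16s^2 + 164s + 296 = 0, i.e. 4·(s^3 + 4s^2 + 41s + 74) = 0.
Factoring: (s^2 + 2s + 37)(s + 2) = 0.

s = -1 ± 6j, -2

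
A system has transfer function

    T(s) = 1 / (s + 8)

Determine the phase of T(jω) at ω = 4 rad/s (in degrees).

At s = j4: numerator = 1, denominator = 8 + j4.
∠T = ∠num − ∠den = 0° − (26.565°) = -26.57°.

∠T(j4) ≈ -26.57°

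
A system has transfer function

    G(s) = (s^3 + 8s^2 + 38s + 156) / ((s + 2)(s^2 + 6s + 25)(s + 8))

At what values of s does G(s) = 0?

s = -1 + 5j, -1 - 5j, -6

Set the numerator to zero: s^3 + 8s^2 + 38s + 156 = 0.
Factoring: (s^2 + 2s + 26)(s + 6) = 0.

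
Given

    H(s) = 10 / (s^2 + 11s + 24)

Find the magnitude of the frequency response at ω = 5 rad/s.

|H(j5)| ≈ 0.1818

Substitute s = j5: numerator = 10, denominator = -1 + j55.
|H(j5)| = |10| / |-1 + j55| = 10 / 55.009 ≈ 0.1818.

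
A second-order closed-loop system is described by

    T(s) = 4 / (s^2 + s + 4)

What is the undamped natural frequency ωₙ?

Compare the denominator to the standard form s^2 + 2ζωₙs + ωₙ².
ωₙ² = 4, so ωₙ = 2 rad/s.

ωₙ = 2 rad/s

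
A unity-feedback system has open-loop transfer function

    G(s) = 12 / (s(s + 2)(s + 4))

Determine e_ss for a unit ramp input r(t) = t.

e_ss = 0.6667

G(s) has one pole at the origin.
This is a Type 1 system. Kv = lim_{s→0} s·G(s) = 12/8 = 3/2.
e_ss = 1/Kv = 1/(3/2) = 2/3 ≈ 0.6667.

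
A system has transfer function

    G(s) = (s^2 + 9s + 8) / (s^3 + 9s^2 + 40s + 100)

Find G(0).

G(0) = 2/25 ≈ 0.08000

Set s = 0: G(0) = (8) / (100) = 2/25.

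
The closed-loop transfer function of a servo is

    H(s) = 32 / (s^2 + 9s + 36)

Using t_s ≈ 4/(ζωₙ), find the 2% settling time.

t_s ≈ 0.8889 s

Comparing s^2 + 9s + 36 to s^2 + 2ζωₙs + ωₙ²: ωₙ = 6 rad/s and ζ = 9/(2·6) = 0.75.
ζωₙ = 9/2 = 4.5, so t_s ≈ 4/(ζωₙ) = 4/4.5 ≈ 0.8889 s.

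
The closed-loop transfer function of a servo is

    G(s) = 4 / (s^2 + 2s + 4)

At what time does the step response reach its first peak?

t_p ≈ 1.814 s

Comparing s^2 + 2s + 4 to s^2 + 2ζωₙs + ωₙ²: ωₙ = 2 rad/s and ζ = 2/(2·2) = 0.5.
ζωₙ = 2/2 = 1, so ω_d = ωₙ√(1−ζ²) = √(ωₙ² − (ζωₙ)²) = √(4 − 1²) = √3 ≈ 1.732 rad/s.
t_p = π/ω_d = π/1.732 ≈ 1.814 s.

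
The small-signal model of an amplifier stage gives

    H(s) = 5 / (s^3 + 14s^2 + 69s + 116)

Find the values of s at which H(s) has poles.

s = -5 + 2j, -5 - 2j, -4

The poles are the roots of the denominator s^3 + 14s^2 + 69s + 116 = 0.
Trying s = -4: the polynomial evaluates to 0, so (s + 4) is a factor.
Dividing out leaves s^2 + 10s + 29 = 0.
The quadratic formula then gives s = -5 ± 2j.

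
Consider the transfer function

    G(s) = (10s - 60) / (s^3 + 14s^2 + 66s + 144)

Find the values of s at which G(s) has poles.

s = -3 ± 3j, -8

The poles are the roots of the denominator s^3 + 14s^2 + 66s + 144 = 0.
Trying s = -8: the polynomial evaluates to 0, so (s + 8) is a factor.
Dividing out leaves s^2 + 6s + 18 = 0.
The quadratic formula then gives s = -3 ± 3j.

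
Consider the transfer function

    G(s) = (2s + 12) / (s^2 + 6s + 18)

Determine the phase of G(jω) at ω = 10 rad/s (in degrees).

At s = j10: numerator = 12 + j20, denominator = -82 + j60.
∠G = ∠num − ∠den = 59.036° − (143.81°) = -84.77°.

∠G(j10) ≈ -84.77°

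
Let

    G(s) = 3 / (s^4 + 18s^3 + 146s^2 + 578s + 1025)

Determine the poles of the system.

s = -4 + 3j, -4 - 3j, -5 + 4j, -5 - 4j

The poles are the roots of the denominator s^4 + 18s^3 + 146s^2 + 578s + 1025 = 0.
No real roots exist; factor into two real quadratics: (s^2 + 8s + 25)(s^2 + 10s + 41) = 0.
Each quadratic gives a conjugate pair via the quadratic formula.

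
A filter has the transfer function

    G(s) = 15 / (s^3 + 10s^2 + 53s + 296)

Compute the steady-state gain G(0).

Set s = 0: G(0) = (15) / (296) = 15/296.

G(0) = 15/296 ≈ 0.05068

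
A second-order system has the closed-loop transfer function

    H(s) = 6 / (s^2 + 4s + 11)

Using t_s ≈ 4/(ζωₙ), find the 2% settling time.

t_s ≈ 2 s

Comparing s^2 + 4s + 11 to s^2 + 2ζωₙs + ωₙ²: ωₙ = √11 ≈ 3.317 rad/s and ζ = 4/(2·√11) ≈ 0.6030.
ζωₙ = 4/2 = 2, so t_s ≈ 4/(ζωₙ) = 4/2 = 2 s.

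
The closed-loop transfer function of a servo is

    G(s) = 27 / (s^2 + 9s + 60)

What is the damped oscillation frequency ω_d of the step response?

ω_d ≈ 6.305 rad/s

Comparing s^2 + 9s + 60 to s^2 + 2ζωₙs + ωₙ²: ωₙ = √60 ≈ 7.746 rad/s and ζ = 9/(2·√60) ≈ 0.5809.
ζωₙ = 9/2 = 4.5, so ω_d = ωₙ√(1−ζ²) = √(ωₙ² − (ζωₙ)²) = √(60 − 4.5²) = √39.75 ≈ 6.305 rad/s.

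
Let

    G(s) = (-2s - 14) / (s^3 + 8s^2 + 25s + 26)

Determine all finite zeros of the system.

s = -7

Set the numerator to zero: -2s - 14 = 0, i.e. -2·(s + 7) = 0.
So s = -7.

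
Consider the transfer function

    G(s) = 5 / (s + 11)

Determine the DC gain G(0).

G(0) = 5/11 ≈ 0.4545

Set s = 0: G(0) = (5) / (11) = 5/11.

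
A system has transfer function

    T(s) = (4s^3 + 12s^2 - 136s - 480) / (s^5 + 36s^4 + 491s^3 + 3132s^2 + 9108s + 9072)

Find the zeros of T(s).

Set the numerator to zero: 4s^3 + 12s^2 - 136s - 480 = 0, i.e. 4·(s^3 + 3s^2 - 34s - 120) = 0.
Factoring: (s - 6)(s + 4)(s + 5) = 0.

s = 6, -4, -5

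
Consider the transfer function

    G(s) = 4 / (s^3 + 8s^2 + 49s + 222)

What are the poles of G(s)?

s = -1 + 6j, -1 - 6j, -6

The poles are the roots of the denominator s^3 + 8s^2 + 49s + 222 = 0.
Trying s = -6: the polynomial evaluates to 0, so (s + 6) is a factor.
Dividing out leaves s^2 + 2s + 37 = 0.
The quadratic formula then gives s = -1 ± 6j.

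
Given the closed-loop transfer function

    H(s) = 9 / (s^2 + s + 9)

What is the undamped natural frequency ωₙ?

Compare the denominator to the standard form s^2 + 2ζωₙs + ωₙ².
ωₙ² = 9, so ωₙ = 3 rad/s.

ωₙ = 3 rad/s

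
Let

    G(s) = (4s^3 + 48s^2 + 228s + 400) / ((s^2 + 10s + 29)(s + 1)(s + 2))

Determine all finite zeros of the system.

Set the numerator to zero: 4s^3 + 48s^2 + 228s + 400 = 0, i.e. 4·(s^3 + 12s^2 + 57s + 100) = 0.
Factoring: (s^2 + 8s + 25)(s + 4) = 0.

s = -4 + 3j, -4 - 3j, -4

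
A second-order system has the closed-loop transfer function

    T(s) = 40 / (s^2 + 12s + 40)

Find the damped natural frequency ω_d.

ω_d = 2 rad/s

Comparing s^2 + 12s + 40 to s^2 + 2ζωₙs + ωₙ²: ωₙ = √40 ≈ 6.325 rad/s and ζ = 12/(2·√40) ≈ 0.9487.
ζωₙ = 12/2 = 6, so ω_d = ωₙ√(1−ζ²) = √(ωₙ² − (ζωₙ)²) = √(40 − 6²) = √4 = 2 rad/s.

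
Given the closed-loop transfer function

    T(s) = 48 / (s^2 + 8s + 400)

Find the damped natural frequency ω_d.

ω_d ≈ 19.60 rad/s

Comparing s^2 + 8s + 400 to s^2 + 2ζωₙs + ωₙ²: ωₙ = 20 rad/s and ζ = 8/(2·20) = 0.2.
ζωₙ = 8/2 = 4, so ω_d = ωₙ√(1−ζ²) = √(ωₙ² − (ζωₙ)²) = √(400 − 4²) = √384 ≈ 19.60 rad/s.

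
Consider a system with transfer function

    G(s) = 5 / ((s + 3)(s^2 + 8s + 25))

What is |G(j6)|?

Substitute s = j6: numerator = 5, denominator = -321 + j78.
|G(j6)| = |5| / |-321 + j78| = 5 / 330.34 ≈ 0.01514.

|G(j6)| ≈ 0.01514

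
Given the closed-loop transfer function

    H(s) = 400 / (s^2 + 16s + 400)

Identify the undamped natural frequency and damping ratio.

ωₙ = 20 rad/s, ζ = 0.4

Compare the denominator to the standard form s^2 + 2ζωₙs + ωₙ².
ωₙ² = 400, so ωₙ = 20 rad/s.
2ζωₙ = 16, so ζ = 16/(2·20) = 0.4.
With ζ = 0.4 the response is underdamped.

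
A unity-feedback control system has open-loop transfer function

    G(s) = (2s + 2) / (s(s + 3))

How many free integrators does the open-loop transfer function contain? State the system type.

The denominator has 1 factor of s at the origin (free integrator), so this is a Type 1 system.

Type 1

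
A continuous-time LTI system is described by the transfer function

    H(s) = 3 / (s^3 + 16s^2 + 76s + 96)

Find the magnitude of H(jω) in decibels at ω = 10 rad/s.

Substitute s = j10: numerator = 3, denominator = -1504 - j240.
|H(j10)| = |3| / |-1504 - j240| = 3 / 1523.0 ≈ 0.001970.
In decibels: 20·log₁₀(0.001970) ≈ -54.1 dB.

|H(j10)|_dB ≈ -54.1 dB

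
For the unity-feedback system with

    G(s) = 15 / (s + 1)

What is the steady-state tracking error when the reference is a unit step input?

e_ss = 0.06250

G(s) has no poles at the origin.
This is a Type 0 system. Kp = lim_{s→0} G(s) = 15/1.
e_ss = 1/(1 + Kp) = 1/(1 + 15) = 1/16 ≈ 0.06250.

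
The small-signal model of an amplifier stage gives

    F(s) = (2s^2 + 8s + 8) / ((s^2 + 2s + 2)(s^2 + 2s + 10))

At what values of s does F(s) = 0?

s = -2, -2

Set the numerator to zero: 2s^2 + 8s + 8 = 0, i.e. 2·(s^2 + 4s + 4) = 0.
Factoring: (s + 2)^2 = 0.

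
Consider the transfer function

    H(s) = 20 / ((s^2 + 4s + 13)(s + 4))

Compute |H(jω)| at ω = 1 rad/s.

Substitute s = j1: numerator = 20, denominator = 44 + j28.
|H(j1)| = |20| / |44 + j28| = 20 / 52.154 ≈ 0.3835.

|H(j1)| ≈ 0.3835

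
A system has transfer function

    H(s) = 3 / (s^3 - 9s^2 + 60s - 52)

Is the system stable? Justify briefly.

unstable

The denominator s^3 - 9s^2 + 60s - 52 factors as (s - 1)(s^2 - 8s + 52), giving poles at s = 1, 4 + 6j, 4 - 6j.
Since the pole(s) at s = 1, 4 ± 6j lie in the right half-plane, the system is unstable.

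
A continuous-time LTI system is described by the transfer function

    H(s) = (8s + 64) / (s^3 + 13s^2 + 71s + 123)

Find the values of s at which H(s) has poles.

s = -5 + 4j, -5 - 4j, -3

The poles are the roots of the denominator s^3 + 13s^2 + 71s + 123 = 0.
Trying s = -3: the polynomial evaluates to 0, so (s + 3) is a factor.
Dividing out leaves s^2 + 10s + 41 = 0.
The quadratic formula then gives s = -5 ± 4j.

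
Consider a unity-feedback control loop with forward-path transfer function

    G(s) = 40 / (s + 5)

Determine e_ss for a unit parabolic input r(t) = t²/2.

e_ss = ∞

G(s) has no poles at the origin.
This is a Type 0 system; Ka = lim_{s→0} s^2·G(s) = 0, so the steady-state error for a parabola input is infinite.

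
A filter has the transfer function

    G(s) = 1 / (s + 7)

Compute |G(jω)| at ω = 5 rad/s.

|G(j5)| ≈ 0.1162

Substitute s = j5: numerator = 1, denominator = 7 + j5.
|G(j5)| = |1| / |7 + j5| = 1 / 8.6023 ≈ 0.1162.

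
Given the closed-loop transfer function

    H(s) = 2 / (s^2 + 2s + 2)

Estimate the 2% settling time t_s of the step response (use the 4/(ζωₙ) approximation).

t_s ≈ 4 s

Comparing s^2 + 2s + 2 to s^2 + 2ζωₙs + ωₙ²: ωₙ = √2 ≈ 1.414 rad/s and ζ = 2/(2·√2) ≈ 0.7071.
ζωₙ = 2/2 = 1, so t_s ≈ 4/(ζωₙ) = 4/1 = 4 s.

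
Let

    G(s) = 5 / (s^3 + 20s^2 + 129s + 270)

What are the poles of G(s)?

The poles are the roots of the denominator s^3 + 20s^2 + 129s + 270 = 0.
Trying s = -9: the polynomial evaluates to 0, so (s + 9) is a factor.
Dividing out leaves s^2 + 11s + 30 = 0.
Factoring the quadratic: (s + 6)(s + 5) = 0.

s = -9, -6, -5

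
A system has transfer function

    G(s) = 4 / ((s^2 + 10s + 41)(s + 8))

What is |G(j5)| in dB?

Substitute s = j5: numerator = 4, denominator = -122 + j480.
|G(j5)| = |4| / |-122 + j480| = 4 / 495.26 ≈ 0.008077.
In decibels: 20·log₁₀(0.008077) ≈ -41.9 dB.

|G(j5)|_dB ≈ -41.9 dB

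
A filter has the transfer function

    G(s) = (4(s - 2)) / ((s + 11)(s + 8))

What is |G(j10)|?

|G(j10)| ≈ 0.2143

Substitute s = j10: numerator = -8 + j40, denominator = -12 + j190.
|G(j10)| = |-8 + j40| / |-12 + j190| = 40.792 / 190.38 ≈ 0.2143.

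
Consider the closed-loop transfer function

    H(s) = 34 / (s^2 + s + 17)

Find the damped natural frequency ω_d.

Comparing s^2 + s + 17 to s^2 + 2ζωₙs + ωₙ²: ωₙ = √17 ≈ 4.123 rad/s and ζ = 1/(2·√17) ≈ 0.1213.
ζωₙ = 1/2 = 0.5, so ω_d = ωₙ√(1−ζ²) = √(ωₙ² − (ζωₙ)²) = √(17 − 0.5²) = √16.75 ≈ 4.093 rad/s.

ω_d ≈ 4.093 rad/s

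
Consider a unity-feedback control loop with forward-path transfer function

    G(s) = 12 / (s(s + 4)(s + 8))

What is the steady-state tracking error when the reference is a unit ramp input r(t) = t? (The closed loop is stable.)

e_ss = 2.667

G(s) has one pole at the origin.
This is a Type 1 system. Kv = lim_{s→0} s·G(s) = 12/32 = 3/8.
e_ss = 1/Kv = 1/(3/8) = 8/3 ≈ 2.667.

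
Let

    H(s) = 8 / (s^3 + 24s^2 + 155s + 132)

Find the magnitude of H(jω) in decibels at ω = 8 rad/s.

|H(j8)|_dB ≈ -45.9 dB

Substitute s = j8: numerator = 8, denominator = -1404 + j728.
|H(j8)| = |8| / |-1404 + j728| = 8 / 1581.5 ≈ 0.005058.
In decibels: 20·log₁₀(0.005058) ≈ -45.9 dB.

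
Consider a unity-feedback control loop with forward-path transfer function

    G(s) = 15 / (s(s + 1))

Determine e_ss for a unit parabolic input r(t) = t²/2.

G(s) has one pole at the origin.
This is a Type 1 system; Ka = lim_{s→0} s^2·G(s) = 0, so the steady-state error for a parabola input is infinite.

e_ss = ∞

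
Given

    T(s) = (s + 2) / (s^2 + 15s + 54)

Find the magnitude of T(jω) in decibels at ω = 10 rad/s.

Substitute s = j10: numerator = 2 + j10, denominator = -46 + j150.
|T(j10)| = |2 + j10| / |-46 + j150| = 10.198 / 156.89 ≈ 0.06500.
In decibels: 20·log₁₀(0.06500) ≈ -23.7 dB.

|T(j10)|_dB ≈ -23.7 dB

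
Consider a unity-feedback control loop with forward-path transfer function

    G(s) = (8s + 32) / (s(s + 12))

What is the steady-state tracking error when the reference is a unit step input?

e_ss = 0

G(s) has one pole at the origin.
This is a Type 1 system; for a step input the steady-state error is zero.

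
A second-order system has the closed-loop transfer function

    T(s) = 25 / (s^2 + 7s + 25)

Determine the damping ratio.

ζ = 0.7

Compare the denominator to the standard form s^2 + 2ζωₙs + ωₙ².
ωₙ² = 25, so ωₙ = 5 rad/s.
2ζωₙ = 7, so ζ = 7/(2·5) = 0.7.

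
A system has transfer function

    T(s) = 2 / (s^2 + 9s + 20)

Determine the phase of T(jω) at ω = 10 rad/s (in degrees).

∠T(j10) ≈ -131.6°

At s = j10: numerator = 2, denominator = -80 + j90.
∠T = ∠num − ∠den = 0° − (131.63°) = -131.6°.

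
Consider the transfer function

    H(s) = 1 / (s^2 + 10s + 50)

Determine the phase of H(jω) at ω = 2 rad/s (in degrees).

∠H(j2) ≈ -23.50°

At s = j2: numerator = 1, denominator = 46 + j20.
∠H = ∠num − ∠den = 0° − (23.499°) = -23.50°.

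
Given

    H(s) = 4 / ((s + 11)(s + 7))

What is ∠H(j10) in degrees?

∠H(j10) ≈ -97.28°

At s = j10: numerator = 4, denominator = -23 + j180.
∠H = ∠num − ∠den = 0° − (97.282°) = -97.28°.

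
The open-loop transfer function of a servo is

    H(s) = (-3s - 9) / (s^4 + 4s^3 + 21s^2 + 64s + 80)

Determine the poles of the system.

The poles are the roots of the denominator s^4 + 4s^3 + 21s^2 + 64s + 80 = 0.
No real roots exist; factor into two real quadratics: (s^2 + 16)(s^2 + 4s + 5) = 0.
Each quadratic gives a conjugate pair via the quadratic formula.

s = ±4j, -2 ± j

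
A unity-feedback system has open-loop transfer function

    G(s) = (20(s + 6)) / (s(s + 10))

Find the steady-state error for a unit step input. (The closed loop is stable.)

G(s) has one pole at the origin.
This is a Type 1 system; for a step input the steady-state error is zero.

e_ss = 0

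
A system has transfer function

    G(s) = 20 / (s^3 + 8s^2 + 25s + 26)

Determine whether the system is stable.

stable

The denominator s^3 + 8s^2 + 25s + 26 factors as (s^2 + 6s + 13)(s + 2), giving poles at s = -3 ± 2j, -2.
Since all poles lie strictly in the left half-plane, the system is stable.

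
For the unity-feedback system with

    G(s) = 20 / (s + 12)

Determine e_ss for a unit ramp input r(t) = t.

e_ss = ∞

G(s) has no poles at the origin.
This is a Type 0 system; Kv = lim_{s→0} s·G(s) = 0, so the steady-state error for a ramp input is infinite.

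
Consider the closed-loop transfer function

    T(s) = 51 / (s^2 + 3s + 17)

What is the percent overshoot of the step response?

%OS ≈ 29.3%

Comparing s^2 + 3s + 17 to s^2 + 2ζωₙs + ωₙ²: ωₙ = √17 ≈ 4.123 rad/s and ζ = 3/(2·√17) ≈ 0.3638.
%OS = 100·exp(−πζ/√(1−ζ²)) = 100·exp(−π·0.3638/√(1−0.3638²)) ≈ 29.3%.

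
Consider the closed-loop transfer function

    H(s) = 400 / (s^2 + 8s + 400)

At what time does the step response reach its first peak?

Comparing s^2 + 8s + 400 to s^2 + 2ζωₙs + ωₙ²: ωₙ = 20 rad/s and ζ = 8/(2·20) = 0.2.
ζωₙ = 8/2 = 4, so ω_d = ωₙ√(1−ζ²) = √(ωₙ² − (ζωₙ)²) = √(400 − 4²) = √384 ≈ 19.60 rad/s.
t_p = π/ω_d = π/19.60 ≈ 0.1603 s.

t_p ≈ 0.1603 s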